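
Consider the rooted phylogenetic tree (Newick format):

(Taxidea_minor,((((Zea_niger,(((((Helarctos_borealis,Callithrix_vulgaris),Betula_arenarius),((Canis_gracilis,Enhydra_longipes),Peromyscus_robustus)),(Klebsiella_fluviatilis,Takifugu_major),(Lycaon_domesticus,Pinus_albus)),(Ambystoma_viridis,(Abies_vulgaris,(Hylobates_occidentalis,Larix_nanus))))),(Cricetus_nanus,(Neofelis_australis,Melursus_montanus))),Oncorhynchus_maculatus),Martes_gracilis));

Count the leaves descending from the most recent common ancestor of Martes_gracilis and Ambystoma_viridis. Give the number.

20

The MRCA of Martes_gracilis and Ambystoma_viridis is the node subtending ((((Zea_niger,(((((Helarctos_borealis,Callithrix_vulgaris),Betula_arenarius),((Canis_gracilis,Enhydra_longipes),Peromyscus_robustus)),(Klebsiella_fluviatilis,Takifugu_major),(Lycaon_domesticus,Pinus_albus)),(Ambystoma_viridis,(Abies_vulgaris,(Hylobates_occidentalis,Larix_nanus))))),(Cricetus_nanus,(Neofelis_australis,Melursus_montanus))),Oncorhynchus_maculatus),Martes_gracilis).
That clade contains 20 terminal taxa: Abies_vulgaris, Ambystoma_viridis, Betula_arenarius, Callithrix_vulgaris, Canis_gracilis, Cricetus_nanus, Enhydra_longipes, Helarctos_borealis, Hylobates_occidentalis, Klebsiella_fluviatilis, Larix_nanus, Lycaon_domesticus, Martes_gracilis, Melursus_montanus, Neofelis_australis, Oncorhynchus_maculatus, Peromyscus_robustus, Pinus_albus, Takifugu_major, Zea_niger.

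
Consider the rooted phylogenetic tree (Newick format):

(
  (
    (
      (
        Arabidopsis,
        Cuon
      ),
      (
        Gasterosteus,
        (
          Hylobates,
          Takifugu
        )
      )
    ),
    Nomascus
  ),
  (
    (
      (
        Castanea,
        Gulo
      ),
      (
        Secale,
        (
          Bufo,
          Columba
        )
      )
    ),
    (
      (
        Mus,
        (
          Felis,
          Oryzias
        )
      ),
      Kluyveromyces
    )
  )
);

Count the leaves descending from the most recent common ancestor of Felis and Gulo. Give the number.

The MRCA of Felis and Gulo is the node subtending (((Castanea,Gulo),(Secale,(Bufo,Columba))),((Mus,(Felis,Oryzias)),Kluyveromyces)).
That clade contains 9 terminal taxa: Bufo, Castanea, Columba, Felis, Gulo, Kluyveromyces, Mus, Oryzias, Secale.

9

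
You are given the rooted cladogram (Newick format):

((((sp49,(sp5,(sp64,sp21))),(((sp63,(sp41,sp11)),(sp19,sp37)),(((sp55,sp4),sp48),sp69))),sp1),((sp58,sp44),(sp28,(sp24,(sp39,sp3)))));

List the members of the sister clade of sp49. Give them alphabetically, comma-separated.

sp21, sp5, sp64

sp49 attaches to the tree at the node subtending (sp49,(sp5,(sp64,sp21))).
The other lineage descending from that same node — the sister group — is (sp5,(sp64,sp21)); its 3 tips in alphabetical order are the answer.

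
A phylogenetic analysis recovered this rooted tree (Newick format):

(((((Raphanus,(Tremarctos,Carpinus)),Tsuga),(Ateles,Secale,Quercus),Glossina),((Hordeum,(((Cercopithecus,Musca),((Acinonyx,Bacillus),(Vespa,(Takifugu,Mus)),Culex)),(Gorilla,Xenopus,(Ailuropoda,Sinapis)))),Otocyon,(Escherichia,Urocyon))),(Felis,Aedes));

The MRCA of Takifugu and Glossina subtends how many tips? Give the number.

The MRCA of Takifugu and Glossina is the node subtending ((((Raphanus,(Tremarctos,Carpinus)),Tsuga),(Ateles,Secale,Quercus),Glossina),((Hordeum,(((Cercopithecus,Musca),((Acinonyx,Bacillus),(Vespa,(Takifugu,Mus)),Culex)),(Gorilla,Xenopus,(Ailuropoda,Sinapis)))),Otocyon,(Escherichia,Urocyon))).
That clade contains 24 terminal taxa: Acinonyx, Ailuropoda, Ateles, Bacillus, Carpinus, Cercopithecus, Culex, Escherichia, Glossina, Gorilla, Hordeum, Mus, Musca, Otocyon, Quercus, Raphanus, Secale, Sinapis, Takifugu, Tremarctos, Tsuga, Urocyon, Vespa, Xenopus.

24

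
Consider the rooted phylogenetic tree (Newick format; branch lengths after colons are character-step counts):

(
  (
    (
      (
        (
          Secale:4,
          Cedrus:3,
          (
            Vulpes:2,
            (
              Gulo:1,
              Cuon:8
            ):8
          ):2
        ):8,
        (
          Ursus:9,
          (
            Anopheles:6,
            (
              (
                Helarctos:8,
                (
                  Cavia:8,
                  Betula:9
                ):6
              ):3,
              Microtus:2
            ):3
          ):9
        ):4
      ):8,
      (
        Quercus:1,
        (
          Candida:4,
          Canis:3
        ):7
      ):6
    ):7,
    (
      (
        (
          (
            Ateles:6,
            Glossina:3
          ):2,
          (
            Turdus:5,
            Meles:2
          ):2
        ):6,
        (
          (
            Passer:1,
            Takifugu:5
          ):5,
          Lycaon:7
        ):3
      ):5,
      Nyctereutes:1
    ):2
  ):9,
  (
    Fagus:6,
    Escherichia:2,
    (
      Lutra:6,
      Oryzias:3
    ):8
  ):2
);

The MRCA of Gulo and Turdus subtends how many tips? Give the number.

The MRCA of Gulo and Turdus is the node subtending ((((Secale,Cedrus,(Vulpes,(Gulo,Cuon))),(Ursus,(Anopheles,((Helarctos,(Cavia,Betula)),Microtus)))),(Quercus,(Candida,Canis))),((((Ateles,Glossina),(Turdus,Meles)),((Passer,Takifugu),Lycaon)),Nyctereutes)).
That clade contains 22 terminal taxa: Anopheles, Ateles, Betula, Candida, Canis, Cavia, Cedrus, Cuon, Glossina, Gulo, Helarctos, Lycaon, Meles, Microtus, Nyctereutes, Passer, Quercus, Secale, Takifugu, Turdus, Ursus, Vulpes.

22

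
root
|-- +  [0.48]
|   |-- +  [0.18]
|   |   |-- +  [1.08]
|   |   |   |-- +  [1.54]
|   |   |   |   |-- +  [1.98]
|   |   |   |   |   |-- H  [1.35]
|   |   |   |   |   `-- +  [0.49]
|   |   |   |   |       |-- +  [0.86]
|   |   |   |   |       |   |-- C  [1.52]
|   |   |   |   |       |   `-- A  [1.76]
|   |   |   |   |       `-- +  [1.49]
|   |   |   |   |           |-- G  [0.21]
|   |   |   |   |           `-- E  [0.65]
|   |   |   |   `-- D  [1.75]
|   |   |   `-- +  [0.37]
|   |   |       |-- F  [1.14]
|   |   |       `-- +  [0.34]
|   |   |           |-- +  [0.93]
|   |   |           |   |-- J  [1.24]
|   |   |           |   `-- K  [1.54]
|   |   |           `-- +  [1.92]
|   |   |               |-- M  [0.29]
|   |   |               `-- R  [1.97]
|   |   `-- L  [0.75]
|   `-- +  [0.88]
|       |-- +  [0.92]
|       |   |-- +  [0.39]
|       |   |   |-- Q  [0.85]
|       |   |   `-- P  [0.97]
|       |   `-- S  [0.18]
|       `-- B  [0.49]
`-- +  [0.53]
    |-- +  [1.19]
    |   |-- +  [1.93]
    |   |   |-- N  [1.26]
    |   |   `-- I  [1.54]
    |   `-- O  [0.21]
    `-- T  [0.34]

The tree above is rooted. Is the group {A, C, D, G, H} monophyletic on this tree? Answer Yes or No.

The MRCA of the listed taxa subtends ((H,((C,A),(G,E))),D).
That clade also contains E, which is not in the proposed group, so the group is not monophyletic.

No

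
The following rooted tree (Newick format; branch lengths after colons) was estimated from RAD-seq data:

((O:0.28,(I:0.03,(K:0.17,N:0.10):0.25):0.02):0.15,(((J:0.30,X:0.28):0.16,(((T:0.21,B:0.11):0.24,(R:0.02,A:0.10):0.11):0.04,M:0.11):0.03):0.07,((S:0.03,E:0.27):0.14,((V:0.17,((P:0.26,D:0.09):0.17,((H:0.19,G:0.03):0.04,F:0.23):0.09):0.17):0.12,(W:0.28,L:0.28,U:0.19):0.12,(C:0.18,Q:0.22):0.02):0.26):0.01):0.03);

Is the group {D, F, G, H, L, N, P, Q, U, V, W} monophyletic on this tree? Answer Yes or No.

No

The MRCA of the listed taxa is the root, so the smallest clade containing them is the whole tree.
That clade also contains A, B, C, E, I, J, K, M, O, R, S, T, X, which are not in the proposed group, so the group is not monophyletic.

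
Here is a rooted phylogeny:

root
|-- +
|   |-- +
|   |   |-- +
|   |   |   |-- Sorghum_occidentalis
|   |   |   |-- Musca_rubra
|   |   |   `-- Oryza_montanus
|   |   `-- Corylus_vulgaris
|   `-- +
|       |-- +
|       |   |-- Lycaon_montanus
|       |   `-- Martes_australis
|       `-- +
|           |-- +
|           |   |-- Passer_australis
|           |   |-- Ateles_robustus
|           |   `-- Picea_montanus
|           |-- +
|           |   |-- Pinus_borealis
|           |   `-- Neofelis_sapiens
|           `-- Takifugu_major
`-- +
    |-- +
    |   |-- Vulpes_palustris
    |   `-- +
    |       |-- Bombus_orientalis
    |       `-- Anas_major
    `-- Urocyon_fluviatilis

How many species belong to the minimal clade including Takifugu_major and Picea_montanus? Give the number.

6

The MRCA of Takifugu_major and Picea_montanus is the node subtending ((Passer_australis,Ateles_robustus,Picea_montanus),(Pinus_borealis,Neofelis_sapiens),Takifugu_major).
That clade contains 6 terminal taxa: Ateles_robustus, Neofelis_sapiens, Passer_australis, Picea_montanus, Pinus_borealis, Takifugu_major.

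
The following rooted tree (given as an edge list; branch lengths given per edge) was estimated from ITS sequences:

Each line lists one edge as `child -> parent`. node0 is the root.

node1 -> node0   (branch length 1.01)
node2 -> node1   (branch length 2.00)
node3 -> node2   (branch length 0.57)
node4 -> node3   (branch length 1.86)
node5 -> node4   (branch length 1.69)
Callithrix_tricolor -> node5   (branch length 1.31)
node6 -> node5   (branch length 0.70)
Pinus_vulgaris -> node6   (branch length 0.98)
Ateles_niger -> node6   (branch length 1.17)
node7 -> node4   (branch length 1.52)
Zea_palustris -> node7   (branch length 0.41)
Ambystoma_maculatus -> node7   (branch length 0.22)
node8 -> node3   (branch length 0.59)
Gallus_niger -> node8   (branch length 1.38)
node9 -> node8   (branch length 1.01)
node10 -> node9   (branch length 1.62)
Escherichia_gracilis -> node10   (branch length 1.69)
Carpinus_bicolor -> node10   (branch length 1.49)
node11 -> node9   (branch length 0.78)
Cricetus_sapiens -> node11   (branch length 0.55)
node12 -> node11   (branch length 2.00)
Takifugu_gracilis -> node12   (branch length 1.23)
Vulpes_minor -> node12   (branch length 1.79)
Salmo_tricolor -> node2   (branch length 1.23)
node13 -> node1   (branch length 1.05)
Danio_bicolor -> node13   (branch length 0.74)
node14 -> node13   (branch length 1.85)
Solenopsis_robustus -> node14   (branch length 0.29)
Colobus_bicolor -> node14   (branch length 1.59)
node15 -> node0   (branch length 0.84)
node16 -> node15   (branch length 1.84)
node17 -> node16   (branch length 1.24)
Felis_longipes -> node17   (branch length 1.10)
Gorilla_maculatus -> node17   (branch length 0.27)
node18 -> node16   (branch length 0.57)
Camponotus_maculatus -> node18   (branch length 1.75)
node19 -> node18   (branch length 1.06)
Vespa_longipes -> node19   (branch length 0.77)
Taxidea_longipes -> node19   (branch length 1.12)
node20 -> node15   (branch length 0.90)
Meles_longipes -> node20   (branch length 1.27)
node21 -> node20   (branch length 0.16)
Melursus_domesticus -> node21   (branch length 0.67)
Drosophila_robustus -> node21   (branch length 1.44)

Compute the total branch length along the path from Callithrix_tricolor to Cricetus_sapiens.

7.79

The path runs Callithrix_tricolor → … → MRCA → … → Cricetus_sapiens; the MRCA is the node subtending (((Callithrix_tricolor,(Pinus_vulgaris,Ateles_niger)),(Zea_palustris,Ambystoma_maculatus)),(Gallus_niger,((Escherichia_gracilis,Carpinus_bicolor),(Cricetus_sapiens,(Takifugu_gracilis,Vulpes_minor))))).
Branch lengths along that path: 1.31 + 1.69 + 1.86 + 0.59 + 1.01 + 0.78 + 0.55 = 7.79.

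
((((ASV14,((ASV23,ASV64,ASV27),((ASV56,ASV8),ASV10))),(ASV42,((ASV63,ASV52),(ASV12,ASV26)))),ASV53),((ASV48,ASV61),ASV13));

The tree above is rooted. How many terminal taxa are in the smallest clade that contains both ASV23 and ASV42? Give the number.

The MRCA of ASV23 and ASV42 is the node subtending ((ASV14,((ASV23,ASV64,ASV27),((ASV56,ASV8),ASV10))),(ASV42,((ASV63,ASV52),(ASV12,ASV26)))).
That clade contains 12 terminal taxa: ASV10, ASV12, ASV14, ASV23, ASV26, ASV27, ASV42, ASV52, ASV56, ASV63, ASV64, ASV8.

12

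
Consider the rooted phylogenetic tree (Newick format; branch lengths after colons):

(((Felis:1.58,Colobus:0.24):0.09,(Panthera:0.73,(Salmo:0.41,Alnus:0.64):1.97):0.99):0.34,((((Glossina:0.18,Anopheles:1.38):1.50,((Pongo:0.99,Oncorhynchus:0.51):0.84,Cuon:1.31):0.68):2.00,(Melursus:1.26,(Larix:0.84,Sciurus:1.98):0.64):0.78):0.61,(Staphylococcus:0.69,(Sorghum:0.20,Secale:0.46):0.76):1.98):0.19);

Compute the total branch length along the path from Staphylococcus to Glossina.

6.96

The path runs Staphylococcus → … → MRCA → … → Glossina; the MRCA is the node subtending ((((Glossina,Anopheles),((Pongo,Oncorhynchus),Cuon)),(Melursus,(Larix,Sciurus))),(Staphylococcus,(Sorghum,Secale))).
Branch lengths along that path: 0.69 + 1.98 + 0.61 + 2.00 + 1.50 + 0.18 = 6.96.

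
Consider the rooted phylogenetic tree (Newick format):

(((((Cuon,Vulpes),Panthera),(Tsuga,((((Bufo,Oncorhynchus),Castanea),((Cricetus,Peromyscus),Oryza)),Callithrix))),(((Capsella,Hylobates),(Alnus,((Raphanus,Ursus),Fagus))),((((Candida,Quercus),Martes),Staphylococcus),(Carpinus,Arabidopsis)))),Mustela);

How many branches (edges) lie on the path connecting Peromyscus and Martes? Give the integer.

The MRCA of Peromyscus and Martes is the node subtending ((((Cuon,Vulpes),Panthera),(Tsuga,((((Bufo,Oncorhynchus),Castanea),((Cricetus,Peromyscus),Oryza)),Callithrix))),(((Capsella,Hylobates),(Alnus,((Raphanus,Ursus),Fagus))),((((Candida,Quercus),Martes),Staphylococcus),(Carpinus,Arabidopsis)))).
From Peromyscus up to that node: 7 branches. From Martes up to the same node: 5 branches. Total: 7 + 5 = 12.

12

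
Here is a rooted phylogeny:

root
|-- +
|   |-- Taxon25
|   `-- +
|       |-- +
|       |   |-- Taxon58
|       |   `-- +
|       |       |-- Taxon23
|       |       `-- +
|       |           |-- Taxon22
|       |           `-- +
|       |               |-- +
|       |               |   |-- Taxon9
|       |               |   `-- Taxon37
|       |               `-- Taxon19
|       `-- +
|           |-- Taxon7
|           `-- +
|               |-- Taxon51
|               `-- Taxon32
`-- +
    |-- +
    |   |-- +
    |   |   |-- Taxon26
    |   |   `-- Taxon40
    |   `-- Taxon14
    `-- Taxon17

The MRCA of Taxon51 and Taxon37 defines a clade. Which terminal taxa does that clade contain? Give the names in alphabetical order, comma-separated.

Tracing Taxon51: it sits inside (Taxon51,Taxon32).
Tracing Taxon37: it sits inside (Taxon9,Taxon37).
The smallest clade enclosing both is ((Taxon58,(Taxon23,(Taxon22,((Taxon9,Taxon37),Taxon19)))),(Taxon7,(Taxon51,Taxon32))); the answer is its 9 terminal taxa in alphabetical order.

Taxon19, Taxon22, Taxon23, Taxon32, Taxon37, Taxon51, Taxon58, Taxon7, Taxon9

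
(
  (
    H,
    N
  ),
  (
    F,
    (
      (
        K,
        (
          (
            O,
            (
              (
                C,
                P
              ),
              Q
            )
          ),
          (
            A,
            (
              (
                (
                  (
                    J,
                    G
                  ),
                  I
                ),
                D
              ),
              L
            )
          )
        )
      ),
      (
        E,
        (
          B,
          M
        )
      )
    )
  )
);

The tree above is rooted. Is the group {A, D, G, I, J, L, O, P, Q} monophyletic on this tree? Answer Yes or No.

No

The MRCA of the listed taxa subtends ((O,((C,P),Q)),(A,((((J,G),I),D),L))).
That clade also contains C, which is not in the proposed group, so the group is not monophyletic.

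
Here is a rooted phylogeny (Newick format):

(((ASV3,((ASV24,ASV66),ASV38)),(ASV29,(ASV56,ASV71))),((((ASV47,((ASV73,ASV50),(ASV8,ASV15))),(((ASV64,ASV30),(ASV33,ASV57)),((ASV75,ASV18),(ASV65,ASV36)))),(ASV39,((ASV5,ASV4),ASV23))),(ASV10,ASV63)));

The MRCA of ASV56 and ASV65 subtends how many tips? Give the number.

26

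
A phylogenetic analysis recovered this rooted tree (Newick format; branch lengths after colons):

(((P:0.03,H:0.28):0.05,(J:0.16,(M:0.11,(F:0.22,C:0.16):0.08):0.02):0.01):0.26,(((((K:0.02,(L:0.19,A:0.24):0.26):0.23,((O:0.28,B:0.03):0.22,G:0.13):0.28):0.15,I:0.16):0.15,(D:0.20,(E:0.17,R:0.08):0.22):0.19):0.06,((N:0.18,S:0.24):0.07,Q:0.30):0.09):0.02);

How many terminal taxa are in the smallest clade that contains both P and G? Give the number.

19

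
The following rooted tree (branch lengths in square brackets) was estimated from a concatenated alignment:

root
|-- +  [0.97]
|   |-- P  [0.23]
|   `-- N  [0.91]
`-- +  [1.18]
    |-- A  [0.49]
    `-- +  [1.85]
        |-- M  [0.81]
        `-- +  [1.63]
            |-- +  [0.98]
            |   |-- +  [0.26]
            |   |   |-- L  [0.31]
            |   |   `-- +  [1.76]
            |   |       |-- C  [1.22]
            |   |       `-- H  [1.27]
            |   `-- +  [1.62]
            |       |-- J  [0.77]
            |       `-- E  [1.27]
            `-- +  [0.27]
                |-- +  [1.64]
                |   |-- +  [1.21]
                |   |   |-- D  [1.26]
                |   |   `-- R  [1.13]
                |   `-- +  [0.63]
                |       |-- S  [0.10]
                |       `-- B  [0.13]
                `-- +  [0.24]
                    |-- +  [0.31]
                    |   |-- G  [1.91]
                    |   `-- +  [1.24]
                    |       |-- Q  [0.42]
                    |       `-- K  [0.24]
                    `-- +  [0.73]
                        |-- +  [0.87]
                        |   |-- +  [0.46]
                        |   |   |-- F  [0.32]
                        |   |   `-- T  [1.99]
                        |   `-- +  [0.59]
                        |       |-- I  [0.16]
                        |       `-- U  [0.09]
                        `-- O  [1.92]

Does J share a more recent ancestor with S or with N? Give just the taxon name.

S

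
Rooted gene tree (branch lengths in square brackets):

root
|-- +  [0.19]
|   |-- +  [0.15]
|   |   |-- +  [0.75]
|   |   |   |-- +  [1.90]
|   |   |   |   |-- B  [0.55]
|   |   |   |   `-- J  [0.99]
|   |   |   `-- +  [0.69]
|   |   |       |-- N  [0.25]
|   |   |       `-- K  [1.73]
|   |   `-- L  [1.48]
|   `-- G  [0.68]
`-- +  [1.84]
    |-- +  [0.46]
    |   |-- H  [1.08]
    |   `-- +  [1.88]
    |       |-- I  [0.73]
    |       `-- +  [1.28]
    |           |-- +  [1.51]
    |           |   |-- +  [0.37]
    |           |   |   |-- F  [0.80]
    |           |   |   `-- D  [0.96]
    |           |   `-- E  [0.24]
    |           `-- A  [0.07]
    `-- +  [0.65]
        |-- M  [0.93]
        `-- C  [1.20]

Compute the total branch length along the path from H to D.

The path runs H → … → MRCA → … → D; the MRCA is the node subtending (H,(I,(((F,D),E),A))).
Branch lengths along that path: 1.08 + 1.88 + 1.28 + 1.51 + 0.37 + 0.96 = 7.08.

7.08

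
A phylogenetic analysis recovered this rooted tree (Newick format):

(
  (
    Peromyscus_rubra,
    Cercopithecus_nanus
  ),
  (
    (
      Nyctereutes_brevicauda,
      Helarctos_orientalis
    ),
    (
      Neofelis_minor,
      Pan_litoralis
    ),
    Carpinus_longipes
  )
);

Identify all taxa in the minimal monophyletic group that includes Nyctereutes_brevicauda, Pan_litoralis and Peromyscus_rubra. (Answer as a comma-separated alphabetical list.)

Carpinus_longipes, Cercopithecus_nanus, Helarctos_orientalis, Neofelis_minor, Nyctereutes_brevicauda, Pan_litoralis, Peromyscus_rubra

Tracing Nyctereutes_brevicauda: it sits inside (Nyctereutes_brevicauda,Helarctos_orientalis).
Tracing Pan_litoralis: it sits inside (Neofelis_minor,Pan_litoralis).
Tracing Peromyscus_rubra: it sits inside (Peromyscus_rubra,Cercopithecus_nanus).
The smallest clade enclosing all 3 is the whole tree (their MRCA is the root), so the answer is all 7 tips in alphabetical order.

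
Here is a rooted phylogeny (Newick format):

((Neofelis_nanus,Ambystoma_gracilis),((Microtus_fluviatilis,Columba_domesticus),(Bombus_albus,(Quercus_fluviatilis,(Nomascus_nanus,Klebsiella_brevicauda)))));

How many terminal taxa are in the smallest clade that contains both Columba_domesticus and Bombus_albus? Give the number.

The MRCA of Columba_domesticus and Bombus_albus is the node subtending ((Microtus_fluviatilis,Columba_domesticus),(Bombus_albus,(Quercus_fluviatilis,(Nomascus_nanus,Klebsiella_brevicauda)))).
That clade contains 6 terminal taxa: Bombus_albus, Columba_domesticus, Klebsiella_brevicauda, Microtus_fluviatilis, Nomascus_nanus, Quercus_fluviatilis.

6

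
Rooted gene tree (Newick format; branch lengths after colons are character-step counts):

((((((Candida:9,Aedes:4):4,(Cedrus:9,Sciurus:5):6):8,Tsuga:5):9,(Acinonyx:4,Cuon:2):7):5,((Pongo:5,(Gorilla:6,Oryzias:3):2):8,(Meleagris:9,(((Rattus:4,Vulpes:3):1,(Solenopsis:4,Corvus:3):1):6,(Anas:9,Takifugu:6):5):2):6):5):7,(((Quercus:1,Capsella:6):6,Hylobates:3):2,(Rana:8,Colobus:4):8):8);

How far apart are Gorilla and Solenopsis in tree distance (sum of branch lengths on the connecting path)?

35

The path runs Gorilla → … → MRCA → … → Solenopsis; the MRCA is the node subtending ((Pongo,(Gorilla,Oryzias)),(Meleagris,(((Rattus,Vulpes),(Solenopsis,Corvus)),(Anas,Takifugu)))).
Branch lengths along that path: 6 + 2 + 8 + 6 + 2 + 6 + 1 + 4 = 35.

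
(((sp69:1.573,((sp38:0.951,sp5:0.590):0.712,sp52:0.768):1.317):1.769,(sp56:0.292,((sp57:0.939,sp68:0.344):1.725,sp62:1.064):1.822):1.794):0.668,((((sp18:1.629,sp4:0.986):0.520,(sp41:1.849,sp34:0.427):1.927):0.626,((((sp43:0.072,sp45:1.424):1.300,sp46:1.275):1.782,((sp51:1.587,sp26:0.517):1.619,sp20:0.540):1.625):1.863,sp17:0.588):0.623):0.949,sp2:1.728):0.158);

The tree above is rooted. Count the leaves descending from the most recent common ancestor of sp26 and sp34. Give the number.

11

The MRCA of sp26 and sp34 is the node subtending (((sp18,sp4),(sp41,sp34)),((((sp43,sp45),sp46),((sp51,sp26),sp20)),sp17)).
That clade contains 11 terminal taxa: sp17, sp18, sp20, sp26, sp34, sp4, sp41, sp43, sp45, sp46, sp51.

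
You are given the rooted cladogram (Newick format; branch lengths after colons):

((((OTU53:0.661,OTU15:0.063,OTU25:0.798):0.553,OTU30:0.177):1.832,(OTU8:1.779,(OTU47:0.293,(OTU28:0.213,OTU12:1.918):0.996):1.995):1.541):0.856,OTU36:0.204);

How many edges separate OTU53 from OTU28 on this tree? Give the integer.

The MRCA of OTU53 and OTU28 is the node subtending (((OTU53,OTU15,OTU25),OTU30),(OTU8,(OTU47,(OTU28,OTU12)))).
From OTU53 up to that node: 3 branches. From OTU28 up to the same node: 4 branches. Total: 3 + 4 = 7.

7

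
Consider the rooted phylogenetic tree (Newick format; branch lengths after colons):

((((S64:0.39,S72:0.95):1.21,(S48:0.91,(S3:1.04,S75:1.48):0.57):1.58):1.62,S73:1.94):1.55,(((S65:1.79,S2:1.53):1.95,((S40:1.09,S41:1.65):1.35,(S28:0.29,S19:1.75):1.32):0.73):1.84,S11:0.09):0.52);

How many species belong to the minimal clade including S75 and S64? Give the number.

5

The MRCA of S75 and S64 is the node subtending ((S64,S72),(S48,(S3,S75))).
That clade contains 5 terminal taxa: S3, S48, S64, S72, S75.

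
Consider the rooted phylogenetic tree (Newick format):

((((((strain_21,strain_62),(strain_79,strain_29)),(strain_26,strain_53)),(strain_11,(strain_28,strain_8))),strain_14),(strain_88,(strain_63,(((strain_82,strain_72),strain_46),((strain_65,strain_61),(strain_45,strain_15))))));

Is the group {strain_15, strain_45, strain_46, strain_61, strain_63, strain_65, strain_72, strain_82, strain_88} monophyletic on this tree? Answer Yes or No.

Yes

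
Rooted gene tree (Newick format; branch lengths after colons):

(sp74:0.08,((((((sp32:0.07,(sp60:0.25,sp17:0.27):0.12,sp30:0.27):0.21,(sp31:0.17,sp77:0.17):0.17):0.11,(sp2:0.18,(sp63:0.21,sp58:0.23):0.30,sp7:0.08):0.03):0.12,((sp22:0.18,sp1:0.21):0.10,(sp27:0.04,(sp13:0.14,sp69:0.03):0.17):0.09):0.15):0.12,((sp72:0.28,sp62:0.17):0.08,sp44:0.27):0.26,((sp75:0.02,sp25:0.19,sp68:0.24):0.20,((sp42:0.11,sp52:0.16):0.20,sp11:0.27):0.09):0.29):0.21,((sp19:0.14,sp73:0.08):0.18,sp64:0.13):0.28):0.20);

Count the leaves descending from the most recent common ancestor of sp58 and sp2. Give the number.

4

The MRCA of sp58 and sp2 is the node subtending (sp2,(sp63,sp58),sp7).
That clade contains 4 terminal taxa: sp2, sp58, sp63, sp7.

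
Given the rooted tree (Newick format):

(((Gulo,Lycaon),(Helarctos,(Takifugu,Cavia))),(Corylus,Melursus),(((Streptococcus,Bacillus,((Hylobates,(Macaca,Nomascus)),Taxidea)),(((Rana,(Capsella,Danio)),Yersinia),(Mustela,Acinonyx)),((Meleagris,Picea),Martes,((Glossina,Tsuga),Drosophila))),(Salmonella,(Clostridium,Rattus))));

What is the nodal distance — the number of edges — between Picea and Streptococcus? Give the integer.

The MRCA of Picea and Streptococcus is the node subtending ((Streptococcus,Bacillus,((Hylobates,(Macaca,Nomascus)),Taxidea)),(((Rana,(Capsella,Danio)),Yersinia),(Mustela,Acinonyx)),((Meleagris,Picea),Martes,((Glossina,Tsuga),Drosophila))).
From Picea up to that node: 3 branches. From Streptococcus up to the same node: 2 branches. Total: 3 + 2 = 5.

5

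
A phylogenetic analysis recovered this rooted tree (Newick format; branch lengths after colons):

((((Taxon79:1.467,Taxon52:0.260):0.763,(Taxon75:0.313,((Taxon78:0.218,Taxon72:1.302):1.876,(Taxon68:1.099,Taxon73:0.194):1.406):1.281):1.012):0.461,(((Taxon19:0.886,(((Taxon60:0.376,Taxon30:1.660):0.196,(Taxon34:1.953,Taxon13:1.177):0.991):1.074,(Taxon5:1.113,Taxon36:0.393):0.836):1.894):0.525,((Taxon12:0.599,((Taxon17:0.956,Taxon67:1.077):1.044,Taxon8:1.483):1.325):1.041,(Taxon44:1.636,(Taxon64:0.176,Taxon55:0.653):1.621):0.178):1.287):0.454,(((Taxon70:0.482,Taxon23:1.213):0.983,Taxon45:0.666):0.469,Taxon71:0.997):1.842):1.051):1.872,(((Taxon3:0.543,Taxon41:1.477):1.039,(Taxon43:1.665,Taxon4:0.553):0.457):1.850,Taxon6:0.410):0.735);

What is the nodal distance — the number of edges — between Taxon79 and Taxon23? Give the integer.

The MRCA of Taxon79 and Taxon23 is the node subtending (((Taxon79,Taxon52),(Taxon75,((Taxon78,Taxon72),(Taxon68,Taxon73)))),(((Taxon19,(((Taxon60,Taxon30),(Taxon34,Taxon13)),(Taxon5,Taxon36))),((Taxon12,((Taxon17,Taxon67),Taxon8)),(Taxon44,(Taxon64,Taxon55)))),(((Taxon70,Taxon23),Taxon45),Taxon71))).
From Taxon79 up to that node: 3 branches. From Taxon23 up to the same node: 5 branches. Total: 3 + 5 = 8.

8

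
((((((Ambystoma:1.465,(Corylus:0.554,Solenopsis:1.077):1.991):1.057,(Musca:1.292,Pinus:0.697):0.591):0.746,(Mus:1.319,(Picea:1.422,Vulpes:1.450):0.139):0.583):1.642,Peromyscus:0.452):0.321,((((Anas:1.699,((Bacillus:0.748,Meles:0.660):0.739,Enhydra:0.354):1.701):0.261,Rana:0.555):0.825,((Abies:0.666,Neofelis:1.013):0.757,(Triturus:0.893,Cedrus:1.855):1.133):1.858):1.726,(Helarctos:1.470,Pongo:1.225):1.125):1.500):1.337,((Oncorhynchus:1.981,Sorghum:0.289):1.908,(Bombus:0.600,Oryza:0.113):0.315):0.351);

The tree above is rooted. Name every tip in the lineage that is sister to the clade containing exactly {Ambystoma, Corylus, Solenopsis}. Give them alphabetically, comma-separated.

Musca, Pinus

The clade containing exactly {Ambystoma, Corylus, Solenopsis} attaches to the tree at the node subtending ((Ambystoma,(Corylus,Solenopsis)),(Musca,Pinus)).
The other lineage descending from that same node — the sister group — is (Musca,Pinus); its 2 tips in alphabetical order are the answer.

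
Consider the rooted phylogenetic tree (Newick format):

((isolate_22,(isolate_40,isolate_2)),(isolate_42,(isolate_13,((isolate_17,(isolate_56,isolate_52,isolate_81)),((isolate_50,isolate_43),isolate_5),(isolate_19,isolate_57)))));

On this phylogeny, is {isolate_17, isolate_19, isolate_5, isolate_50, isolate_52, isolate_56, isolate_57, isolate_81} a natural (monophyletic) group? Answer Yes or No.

The MRCA of the listed taxa subtends ((isolate_17,(isolate_56,isolate_52,isolate_81)),((isolate_50,isolate_43),isolate_5),(isolate_19,isolate_57)).
That clade also contains isolate_43, which is not in the proposed group, so the group is not monophyletic.

No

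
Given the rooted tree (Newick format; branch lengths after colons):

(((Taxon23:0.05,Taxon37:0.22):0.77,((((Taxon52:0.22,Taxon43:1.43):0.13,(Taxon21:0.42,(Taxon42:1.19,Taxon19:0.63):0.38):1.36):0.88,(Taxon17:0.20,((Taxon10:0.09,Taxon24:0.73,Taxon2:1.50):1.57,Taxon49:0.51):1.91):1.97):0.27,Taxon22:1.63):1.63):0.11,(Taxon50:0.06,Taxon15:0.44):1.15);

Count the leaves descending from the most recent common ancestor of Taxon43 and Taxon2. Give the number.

The MRCA of Taxon43 and Taxon2 is the node subtending (((Taxon52,Taxon43),(Taxon21,(Taxon42,Taxon19))),(Taxon17,((Taxon10,Taxon24,Taxon2),Taxon49))).
That clade contains 10 terminal taxa: Taxon10, Taxon17, Taxon19, Taxon2, Taxon21, Taxon24, Taxon42, Taxon43, Taxon49, Taxon52.

10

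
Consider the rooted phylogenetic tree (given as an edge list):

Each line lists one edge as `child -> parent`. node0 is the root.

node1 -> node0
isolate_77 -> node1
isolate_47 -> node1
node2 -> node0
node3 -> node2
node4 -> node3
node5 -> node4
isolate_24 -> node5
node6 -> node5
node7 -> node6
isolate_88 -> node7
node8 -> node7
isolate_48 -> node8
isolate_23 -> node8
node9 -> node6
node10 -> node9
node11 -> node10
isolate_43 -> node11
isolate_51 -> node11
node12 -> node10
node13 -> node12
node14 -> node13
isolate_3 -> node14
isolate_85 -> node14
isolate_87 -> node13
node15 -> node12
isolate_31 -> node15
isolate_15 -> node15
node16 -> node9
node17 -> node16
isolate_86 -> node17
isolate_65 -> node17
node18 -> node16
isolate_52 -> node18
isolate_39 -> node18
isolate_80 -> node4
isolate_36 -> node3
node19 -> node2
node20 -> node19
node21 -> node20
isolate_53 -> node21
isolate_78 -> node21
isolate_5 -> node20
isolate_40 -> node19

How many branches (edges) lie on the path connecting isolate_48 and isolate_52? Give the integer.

7

The MRCA of isolate_48 and isolate_52 is the node subtending ((isolate_88,(isolate_48,isolate_23)),(((isolate_43,isolate_51),(((isolate_3,isolate_85),isolate_87),(isolate_31,isolate_15))),((isolate_86,isolate_65),(isolate_52,isolate_39)))).
From isolate_48 up to that node: 3 branches. From isolate_52 up to the same node: 4 branches. Total: 3 + 4 = 7.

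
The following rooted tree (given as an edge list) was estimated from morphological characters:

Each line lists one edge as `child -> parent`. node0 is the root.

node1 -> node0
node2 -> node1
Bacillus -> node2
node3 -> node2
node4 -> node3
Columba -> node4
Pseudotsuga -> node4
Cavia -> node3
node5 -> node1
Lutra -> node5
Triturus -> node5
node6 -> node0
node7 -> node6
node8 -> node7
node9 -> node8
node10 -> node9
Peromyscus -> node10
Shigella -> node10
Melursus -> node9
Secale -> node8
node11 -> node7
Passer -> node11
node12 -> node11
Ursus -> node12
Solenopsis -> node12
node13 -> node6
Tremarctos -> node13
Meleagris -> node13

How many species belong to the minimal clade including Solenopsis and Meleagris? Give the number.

9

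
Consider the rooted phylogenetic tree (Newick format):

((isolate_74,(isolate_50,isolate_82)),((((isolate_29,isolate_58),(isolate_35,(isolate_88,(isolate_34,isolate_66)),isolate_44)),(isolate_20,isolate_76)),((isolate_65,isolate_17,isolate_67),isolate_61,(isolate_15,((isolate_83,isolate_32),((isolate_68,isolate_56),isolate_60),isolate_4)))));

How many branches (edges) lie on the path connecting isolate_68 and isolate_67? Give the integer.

7

The MRCA of isolate_68 and isolate_67 is the node subtending ((isolate_65,isolate_17,isolate_67),isolate_61,(isolate_15,((isolate_83,isolate_32),((isolate_68,isolate_56),isolate_60),isolate_4))).
From isolate_68 up to that node: 5 branches. From isolate_67 up to the same node: 2 branches. Total: 5 + 2 = 7.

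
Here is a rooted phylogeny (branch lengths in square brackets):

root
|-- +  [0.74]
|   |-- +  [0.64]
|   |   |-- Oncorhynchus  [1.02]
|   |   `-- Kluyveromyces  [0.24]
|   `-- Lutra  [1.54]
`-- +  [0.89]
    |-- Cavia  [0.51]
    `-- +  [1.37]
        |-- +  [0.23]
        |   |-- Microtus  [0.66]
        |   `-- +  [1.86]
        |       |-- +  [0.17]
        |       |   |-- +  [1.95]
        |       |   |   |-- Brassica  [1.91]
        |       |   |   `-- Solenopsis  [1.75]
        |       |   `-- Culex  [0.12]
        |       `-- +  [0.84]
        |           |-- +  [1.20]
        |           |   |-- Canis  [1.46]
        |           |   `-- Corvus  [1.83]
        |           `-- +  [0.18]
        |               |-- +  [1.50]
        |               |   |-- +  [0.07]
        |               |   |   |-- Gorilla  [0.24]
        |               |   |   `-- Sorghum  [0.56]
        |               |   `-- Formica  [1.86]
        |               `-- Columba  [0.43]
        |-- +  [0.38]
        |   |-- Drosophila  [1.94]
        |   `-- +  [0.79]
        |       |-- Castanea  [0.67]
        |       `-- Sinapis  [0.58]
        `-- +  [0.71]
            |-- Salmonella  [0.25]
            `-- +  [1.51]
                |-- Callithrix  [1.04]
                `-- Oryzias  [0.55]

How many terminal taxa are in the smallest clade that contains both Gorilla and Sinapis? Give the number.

16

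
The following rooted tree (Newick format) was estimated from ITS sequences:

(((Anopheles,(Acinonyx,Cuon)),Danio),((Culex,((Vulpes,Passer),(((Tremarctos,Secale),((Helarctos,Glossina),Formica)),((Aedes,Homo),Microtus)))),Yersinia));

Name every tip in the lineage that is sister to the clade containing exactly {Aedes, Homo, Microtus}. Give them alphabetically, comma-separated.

Formica, Glossina, Helarctos, Secale, Tremarctos

The clade containing exactly {Aedes, Homo, Microtus} attaches to the tree at the node subtending (((Tremarctos,Secale),((Helarctos,Glossina),Formica)),((Aedes,Homo),Microtus)).
The other lineage descending from that same node — the sister group — is ((Tremarctos,Secale),((Helarctos,Glossina),Formica)); its 5 tips in alphabetical order are the answer.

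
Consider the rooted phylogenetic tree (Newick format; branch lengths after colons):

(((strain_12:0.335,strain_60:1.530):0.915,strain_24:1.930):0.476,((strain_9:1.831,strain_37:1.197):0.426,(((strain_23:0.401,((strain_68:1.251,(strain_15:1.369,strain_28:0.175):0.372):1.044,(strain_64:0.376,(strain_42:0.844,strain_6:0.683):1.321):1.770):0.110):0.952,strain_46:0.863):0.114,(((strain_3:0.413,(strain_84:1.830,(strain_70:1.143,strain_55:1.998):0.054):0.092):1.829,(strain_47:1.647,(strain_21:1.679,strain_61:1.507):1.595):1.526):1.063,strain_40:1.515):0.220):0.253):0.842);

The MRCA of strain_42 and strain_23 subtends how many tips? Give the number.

7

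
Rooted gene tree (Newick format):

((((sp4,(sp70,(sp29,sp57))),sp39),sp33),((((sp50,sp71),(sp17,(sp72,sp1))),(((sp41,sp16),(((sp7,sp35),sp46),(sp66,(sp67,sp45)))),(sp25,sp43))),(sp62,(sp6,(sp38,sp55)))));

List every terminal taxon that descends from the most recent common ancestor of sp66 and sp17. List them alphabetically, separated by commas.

Tracing sp66: it sits inside (sp66,(sp67,sp45)).
Tracing sp17: it sits inside (sp17,(sp72,sp1)).
The smallest clade enclosing both is (((sp50,sp71),(sp17,(sp72,sp1))),(((sp41,sp16),(((sp7,sp35),sp46),(sp66,(sp67,sp45)))),(sp25,sp43))); the answer is its 15 terminal taxa in alphabetical order.

sp1, sp16, sp17, sp25, sp35, sp41, sp43, sp45, sp46, sp50, sp66, sp67, sp7, sp71, sp72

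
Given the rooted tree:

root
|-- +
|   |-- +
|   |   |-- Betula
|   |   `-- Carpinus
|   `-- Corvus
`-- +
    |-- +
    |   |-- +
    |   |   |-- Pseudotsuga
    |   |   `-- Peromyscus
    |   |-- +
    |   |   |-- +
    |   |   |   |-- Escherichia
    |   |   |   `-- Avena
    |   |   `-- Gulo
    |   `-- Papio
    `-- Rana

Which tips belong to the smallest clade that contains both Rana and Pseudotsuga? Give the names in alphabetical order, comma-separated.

Tracing Rana: it sits inside (((Pseudotsuga,Peromyscus),((Escherichia,Avena),Gulo),Papio),Rana).
Tracing Pseudotsuga: it sits inside (Pseudotsuga,Peromyscus).
The smallest clade enclosing both is (((Pseudotsuga,Peromyscus),((Escherichia,Avena),Gulo),Papio),Rana); the answer is its 7 terminal taxa in alphabetical order.

Avena, Escherichia, Gulo, Papio, Peromyscus, Pseudotsuga, Rana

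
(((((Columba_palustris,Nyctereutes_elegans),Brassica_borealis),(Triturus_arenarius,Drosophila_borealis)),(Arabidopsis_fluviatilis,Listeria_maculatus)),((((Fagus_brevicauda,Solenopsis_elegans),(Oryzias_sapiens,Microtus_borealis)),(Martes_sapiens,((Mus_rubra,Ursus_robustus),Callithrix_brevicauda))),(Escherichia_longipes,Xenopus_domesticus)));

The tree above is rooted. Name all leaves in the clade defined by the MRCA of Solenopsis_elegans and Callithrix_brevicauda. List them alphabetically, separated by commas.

Tracing Solenopsis_elegans: it sits inside (Fagus_brevicauda,Solenopsis_elegans).
Tracing Callithrix_brevicauda: it sits inside ((Mus_rubra,Ursus_robustus),Callithrix_brevicauda).
The smallest clade enclosing both is (((Fagus_brevicauda,Solenopsis_elegans),(Oryzias_sapiens,Microtus_borealis)),(Martes_sapiens,((Mus_rubra,Ursus_robustus),Callithrix_brevicauda))); the answer is its 8 terminal taxa in alphabetical order.

Callithrix_brevicauda, Fagus_brevicauda, Martes_sapiens, Microtus_borealis, Mus_rubra, Oryzias_sapiens, Solenopsis_elegans, Ursus_robustus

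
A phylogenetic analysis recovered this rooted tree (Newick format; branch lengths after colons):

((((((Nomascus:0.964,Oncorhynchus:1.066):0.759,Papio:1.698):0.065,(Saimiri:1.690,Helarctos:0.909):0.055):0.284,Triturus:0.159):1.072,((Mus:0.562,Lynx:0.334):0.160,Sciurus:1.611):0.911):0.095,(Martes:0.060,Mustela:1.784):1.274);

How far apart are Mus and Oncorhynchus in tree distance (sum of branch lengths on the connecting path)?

4.879

The path runs Mus → … → MRCA → … → Oncorhynchus; the MRCA is the node subtending (((((Nomascus,Oncorhynchus),Papio),(Saimiri,Helarctos)),Triturus),((Mus,Lynx),Sciurus)).
Branch lengths along that path: 0.562 + 0.160 + 0.911 + 1.072 + 0.284 + 0.065 + 0.759 + 1.066 = 4.879.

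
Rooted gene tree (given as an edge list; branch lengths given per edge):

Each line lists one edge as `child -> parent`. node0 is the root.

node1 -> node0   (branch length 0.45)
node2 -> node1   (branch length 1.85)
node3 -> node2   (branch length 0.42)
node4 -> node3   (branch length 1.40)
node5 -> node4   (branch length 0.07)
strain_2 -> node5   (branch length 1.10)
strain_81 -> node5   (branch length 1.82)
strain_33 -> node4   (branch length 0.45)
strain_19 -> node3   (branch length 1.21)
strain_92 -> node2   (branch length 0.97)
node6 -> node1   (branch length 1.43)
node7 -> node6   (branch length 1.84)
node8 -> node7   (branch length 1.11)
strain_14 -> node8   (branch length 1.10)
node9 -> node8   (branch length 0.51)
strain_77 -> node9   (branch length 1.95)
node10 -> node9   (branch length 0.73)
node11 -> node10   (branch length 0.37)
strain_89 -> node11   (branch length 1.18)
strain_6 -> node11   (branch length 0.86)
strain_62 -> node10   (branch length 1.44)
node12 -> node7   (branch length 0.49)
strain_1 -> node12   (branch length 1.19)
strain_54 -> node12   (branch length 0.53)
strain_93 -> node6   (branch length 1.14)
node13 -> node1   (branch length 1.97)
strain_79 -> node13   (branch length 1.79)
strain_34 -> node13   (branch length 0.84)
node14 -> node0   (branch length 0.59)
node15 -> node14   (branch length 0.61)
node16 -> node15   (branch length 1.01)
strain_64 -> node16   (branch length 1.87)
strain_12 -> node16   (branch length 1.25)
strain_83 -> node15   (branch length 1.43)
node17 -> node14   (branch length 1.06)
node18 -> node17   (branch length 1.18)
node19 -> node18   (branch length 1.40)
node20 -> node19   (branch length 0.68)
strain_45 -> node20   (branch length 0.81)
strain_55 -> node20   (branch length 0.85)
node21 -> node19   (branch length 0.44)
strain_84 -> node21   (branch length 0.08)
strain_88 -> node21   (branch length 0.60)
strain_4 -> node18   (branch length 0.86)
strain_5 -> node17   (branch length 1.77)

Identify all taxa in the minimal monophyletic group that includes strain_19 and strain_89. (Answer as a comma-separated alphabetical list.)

Tracing strain_19: it sits inside (((strain_2,strain_81),strain_33),strain_19).
Tracing strain_89: it sits inside (strain_89,strain_6).
The smallest clade enclosing both is (((((strain_2,strain_81),strain_33),strain_19),strain_92),(((strain_14,(strain_77,((strain_89,strain_6),strain_62))),(strain_1,strain_54)),strain_93),(strain_79,strain_34)); the answer is its 15 terminal taxa in alphabetical order.

strain_1, strain_14, strain_19, strain_2, strain_33, strain_34, strain_54, strain_6, strain_62, strain_77, strain_79, strain_81, strain_89, strain_92, strain_93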